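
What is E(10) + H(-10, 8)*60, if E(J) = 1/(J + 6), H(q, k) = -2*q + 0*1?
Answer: 19201/16 ≈ 1200.1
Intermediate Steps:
H(q, k) = -2*q (H(q, k) = -2*q + 0 = -2*q)
E(J) = 1/(6 + J)
E(10) + H(-10, 8)*60 = 1/(6 + 10) - 2*(-10)*60 = 1/16 + 20*60 = 1/16 + 1200 = 19201/16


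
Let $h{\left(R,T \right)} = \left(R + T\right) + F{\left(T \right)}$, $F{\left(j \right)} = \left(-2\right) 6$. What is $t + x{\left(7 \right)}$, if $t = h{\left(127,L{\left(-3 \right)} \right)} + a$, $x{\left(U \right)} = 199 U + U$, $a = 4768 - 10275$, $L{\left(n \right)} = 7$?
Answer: $-3985$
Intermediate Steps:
$F{\left(j \right)} = -12$
$h{\left(R,T \right)} = -12 + R + T$ ($h{\left(R,T \right)} = \left(R + T\right) - 12 = -12 + R + T$)
$a = -5507$ ($a = 4768 - 10275 = -5507$)
$x{\left(U \right)} = 200 U$
$t = -5385$ ($t = \left(-12 + 127 + 7\right) - 5507 = 122 - 5507 = -5385$)
$t + x{\left(7 \right)} = -5385 + 200 \cdot 7 = -5385 + 1400 = -3985$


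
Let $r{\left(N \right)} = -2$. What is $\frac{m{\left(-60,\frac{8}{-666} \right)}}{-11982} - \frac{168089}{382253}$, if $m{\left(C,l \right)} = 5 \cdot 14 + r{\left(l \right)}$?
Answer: $- \frac{1020017801}{2290077723} \approx -0.44541$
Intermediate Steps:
$m{\left(C,l \right)} = 68$ ($m{\left(C,l \right)} = 5 \cdot 14 - 2 = 70 - 2 = 68$)
$\frac{m{\left(-60,\frac{8}{-666} \right)}}{-11982} - \frac{168089}{382253} = \frac{68}{-11982} - \frac{168089}{382253} = 68 \left(- \frac{1}{11982}\right) - \frac{168089}{382253} = - \frac{34}{5991} - \frac{168089}{382253} = - \frac{1020017801}{2290077723}$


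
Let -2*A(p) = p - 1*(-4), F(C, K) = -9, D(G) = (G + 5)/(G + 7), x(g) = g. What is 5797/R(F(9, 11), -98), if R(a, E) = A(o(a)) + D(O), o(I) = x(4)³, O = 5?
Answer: -34782/199 ≈ -174.78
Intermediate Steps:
D(G) = (5 + G)/(7 + G)
o(I) = 64 (o(I) = 4³ = 64)
A(p) = -2 - p/2 (A(p) = -(p - 1*(-4))/2 = -(p + 4)/2 = -(4 + p)/2 = -2 - p/2)
R(a, E) = -199/6 (R(a, E) = (-2 - ½*64) + (5 + 5)/(7 + 5) = (-2 - 32) + 10/12 = -34 + (1/12)*10 = -34 + ⅚ = -199/6)
5797/R(F(9, 11), -98) = 5797/(-199/6) = 5797*(-6/199) = -34782/199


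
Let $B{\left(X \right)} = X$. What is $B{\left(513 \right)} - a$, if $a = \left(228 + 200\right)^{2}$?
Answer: $-182671$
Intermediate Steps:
$a = 183184$ ($a = 428^{2} = 183184$)
$B{\left(513 \right)} - a = 513 - 183184 = -182671$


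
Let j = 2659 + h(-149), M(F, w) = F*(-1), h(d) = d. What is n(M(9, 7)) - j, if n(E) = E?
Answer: -2519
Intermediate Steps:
M(F, w) = -F
j = 2510 (j = 2659 - 149 = 2510)
n(M(9, 7)) - j = -1*9 - 1*2510 = -9 - 2510 = -2519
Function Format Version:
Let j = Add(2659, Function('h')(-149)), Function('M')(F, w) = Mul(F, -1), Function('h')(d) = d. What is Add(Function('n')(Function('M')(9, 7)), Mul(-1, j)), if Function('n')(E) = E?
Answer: -2519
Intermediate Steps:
Function('M')(F, w) = Mul(-1, F)
j = 2510 (j = Add(2659, -149) = 2510)
Add(Function('n')(Function('M')(9, 7)), Mul(-1, j)) = Add(Mul(-1, 9), Mul(-1, 2510)) = Add(-9, -2510) = -2519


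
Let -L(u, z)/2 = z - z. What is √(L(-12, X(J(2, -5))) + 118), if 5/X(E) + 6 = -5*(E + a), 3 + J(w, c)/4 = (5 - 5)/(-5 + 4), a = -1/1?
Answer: √118 ≈ 10.863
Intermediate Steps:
a = -1 (a = -1*1 = -1)
J(w, c) = -12 (J(w, c) = -12 + 4*((5 - 5)/(-5 + 4)) = -12 + 4*(0/(-1)) = -12 + 4*(0*(-1)) = -12 + 4*0 = -12 + 0 = -12)
X(E) = 5/(-1 - 5*E) (X(E) = 5/(-6 - 5*(E - 1)) = 5/(-6 - 5*(-1 + E)) = 5/(-6 + (5 - 5*E)) = 5/(-1 - 5*E))
L(u, z) = 0 (L(u, z) = -2*(z - z) = -2*0 = 0)
√(L(-12, X(J(2, -5))) + 118) = √(0 + 118) = √118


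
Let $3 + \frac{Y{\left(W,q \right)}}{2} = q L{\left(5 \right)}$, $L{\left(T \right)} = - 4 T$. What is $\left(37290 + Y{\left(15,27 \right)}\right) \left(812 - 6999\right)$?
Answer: $-223994148$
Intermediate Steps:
$Y{\left(W,q \right)} = -6 - 40 q$ ($Y{\left(W,q \right)} = -6 + 2 q \left(\left(-4\right) 5\right) = -6 + 2 q \left(-20\right) = -6 + 2 \left(- 20 q\right) = -6 - 40 q$)
$\left(37290 + Y{\left(15,27 \right)}\right) \left(812 - 6999\right) = \left(37290 - 1086\right) \left(812 - 6999\right) = \left(37290 - 1086\right) \left(-6187\right) = 36204 \left(-6187\right) = -223994148$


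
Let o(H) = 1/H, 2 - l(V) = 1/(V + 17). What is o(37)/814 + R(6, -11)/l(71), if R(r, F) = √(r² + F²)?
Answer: 1/30118 + 88*√157/175 ≈ 6.3008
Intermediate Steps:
l(V) = 2 - 1/(17 + V) (l(V) = 2 - 1/(V + 17) = 2 - 1/(17 + V))
R(r, F) = √(F² + r²)
o(37)/814 + R(6, -11)/l(71) = 1/(37*814) + √((-11)² + 6²)/(((33 + 2*71)/(17 + 71))) = (1/37)*(1/814) + √(121 + 36)/(((33 + 142)/88)) = 1/30118 + √157/(((1/88)*175)) = 1/30118 + √157/(175/88) = 1/30118 + √157*(88/175) = 1/30118 + 88*√157/175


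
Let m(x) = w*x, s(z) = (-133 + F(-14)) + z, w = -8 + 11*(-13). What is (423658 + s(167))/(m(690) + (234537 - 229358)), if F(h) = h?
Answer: -423678/99011 ≈ -4.2791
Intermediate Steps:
w = -151 (w = -8 - 143 = -151)
s(z) = -147 + z (s(z) = (-133 - 14) + z = -147 + z)
m(x) = -151*x
(423658 + s(167))/(m(690) + (234537 - 229358)) = (423658 + (-147 + 167))/(-151*690 + (234537 - 229358)) = (423658 + 20)/(-104190 + 5179) = 423678/(-99011) = 423678*(-1/99011) = -423678/99011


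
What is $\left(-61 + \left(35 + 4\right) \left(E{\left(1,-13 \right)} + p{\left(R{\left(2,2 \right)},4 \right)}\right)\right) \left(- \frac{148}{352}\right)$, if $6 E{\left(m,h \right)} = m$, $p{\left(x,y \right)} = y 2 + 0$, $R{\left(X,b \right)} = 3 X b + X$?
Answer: $- \frac{19055}{176} \approx -108.27$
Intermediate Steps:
$R{\left(X,b \right)} = X + 3 X b$ ($R{\left(X,b \right)} = 3 X b + X = X + 3 X b$)
$p{\left(x,y \right)} = 2 y$ ($p{\left(x,y \right)} = 2 y + 0 = 2 y$)
$E{\left(m,h \right)} = \frac{m}{6}$
$\left(-61 + \left(35 + 4\right) \left(E{\left(1,-13 \right)} + p{\left(R{\left(2,2 \right)},4 \right)}\right)\right) \left(- \frac{148}{352}\right) = \left(-61 + \left(35 + 4\right) \left(\frac{1}{6} \cdot 1 + 2 \cdot 4\right)\right) \left(- \frac{148}{352}\right) = \left(-61 + 39 \left(\frac{1}{6} + 8\right)\right) \left(\left(-148\right) \frac{1}{352}\right) = \left(-61 + 39 \cdot \frac{49}{6}\right) \left(- \frac{37}{88}\right) = \left(-61 + \frac{637}{2}\right) \left(- \frac{37}{88}\right) = \frac{515}{2} \left(- \frac{37}{88}\right) = - \frac{19055}{176}$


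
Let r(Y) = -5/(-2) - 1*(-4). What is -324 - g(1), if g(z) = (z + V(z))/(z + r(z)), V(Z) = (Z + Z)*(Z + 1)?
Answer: -974/3 ≈ -324.67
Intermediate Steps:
r(Y) = 13/2 (r(Y) = -5*(-½) + 4 = 5/2 + 4 = 13/2)
V(Z) = 2*Z*(1 + Z) (V(Z) = (2*Z)*(1 + Z) = 2*Z*(1 + Z))
g(z) = (z + 2*z*(1 + z))/(13/2 + z) (g(z) = (z + 2*z*(1 + z))/(z + 13/2) = (z + 2*z*(1 + z))/(13/2 + z))
-324 - g(1) = -324 - 2*(3 + 2*1)/(13 + 2*1) = -324 - 2*(3 + 2)/(13 + 2) = -324 - 2*5/15 = -324 - 1*⅔ = -324 - ⅔ = -974/3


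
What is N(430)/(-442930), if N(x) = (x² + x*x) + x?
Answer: -37023/44293 ≈ -0.83587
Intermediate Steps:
N(x) = x + 2*x² (N(x) = (x² + x²) + x = 2*x² + x = x + 2*x²)
N(430)/(-442930) = (430*(1 + 2*430))/(-442930) = (430*(1 + 860))*(-1/442930) = (430*861)*(-1/442930) = 370230*(-1/442930) = -37023/44293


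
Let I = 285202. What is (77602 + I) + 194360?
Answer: 557164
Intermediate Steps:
(77602 + I) + 194360 = (77602 + 285202) + 194360 = 362804 + 194360 = 557164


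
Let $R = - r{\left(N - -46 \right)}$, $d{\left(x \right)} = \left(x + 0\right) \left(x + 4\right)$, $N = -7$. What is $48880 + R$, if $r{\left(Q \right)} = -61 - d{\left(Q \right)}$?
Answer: $50618$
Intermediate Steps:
$d{\left(x \right)} = x \left(4 + x\right)$
$r{\left(Q \right)} = -61 - Q \left(4 + Q\right)$
$R = 1738$ ($R = - (-61 - \left(-7 - -46\right) \left(4 - -39\right)) = - (-61 - \left(-7 + 46\right) \left(4 + \left(-7 + 46\right)\right)) = - (-61 - 39 \left(4 + 39\right)) = - (-61 - 39 \cdot 43) = - (-61 - 1677) = \left(-1\right) \left(-1738\right) = 1738$)
$48880 + R = 48880 + 1738 = 50618$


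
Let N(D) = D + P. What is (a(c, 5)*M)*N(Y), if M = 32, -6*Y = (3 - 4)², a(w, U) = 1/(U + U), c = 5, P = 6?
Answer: 56/3 ≈ 18.667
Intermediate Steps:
a(w, U) = 1/(2*U)
Y = -⅙ (Y = -(3 - 4)²/6 = -⅙*(-1)² = -⅙*1 = -⅙ ≈ -0.16667)
N(D) = 6 + D (N(D) = D + 6 = 6 + D)
(a(c, 5)*M)*N(Y) = (((½)/5)*32)*(6 - ⅙) = (((½)*(⅕))*32)*(35/6) = ((⅒)*32)*(35/6) = (16/5)*(35/6) = 56/3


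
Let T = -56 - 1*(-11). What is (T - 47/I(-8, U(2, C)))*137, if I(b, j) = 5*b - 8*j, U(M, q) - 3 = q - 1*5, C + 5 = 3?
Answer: -42881/8 ≈ -5360.1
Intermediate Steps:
C = -2 (C = -5 + 3 = -2)
U(M, q) = -2 + q (U(M, q) = 3 + (q - 1*5) = 3 + (q - 5) = 3 + (-5 + q) = -2 + q)
I(b, j) = -8*j + 5*b
T = -45 (T = -56 + 11 = -45)
(T - 47/I(-8, U(2, C)))*137 = (-45 - 47/(-8*(-2 - 2) + 5*(-8)))*137 = (-45 - 47/(-8*(-4) - 40))*137 = (-45 - 47/(32 - 40))*137 = (-45 - 47/(-8))*137 = (-45 - 47*(-1/8))*137 = (-45 + 47/8)*137 = -313/8*137 = -42881/8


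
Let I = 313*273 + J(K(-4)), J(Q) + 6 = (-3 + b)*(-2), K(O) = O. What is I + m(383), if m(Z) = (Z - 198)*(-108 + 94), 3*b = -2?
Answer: 248581/3 ≈ 82860.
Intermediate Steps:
b = -⅔ (b = (⅓)*(-2) = -⅔ ≈ -0.66667)
m(Z) = 2772 - 14*Z (m(Z) = (-198 + Z)*(-14) = 2772 - 14*Z)
J(Q) = 4/3 (J(Q) = -6 + (-3 - ⅔)*(-2) = -6 - 11/3*(-2) = -6 + 22/3 = 4/3)
I = 256351/3 (I = 313*273 + 4/3 = 85449 + 4/3 = 256351/3 ≈ 85450.)
I + m(383) = 256351/3 + (2772 - 14*383) = 256351/3 + (2772 - 5362) = 256351/3 - 2590 = 248581/3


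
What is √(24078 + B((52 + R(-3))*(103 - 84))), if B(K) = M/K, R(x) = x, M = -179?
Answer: √425912341/133 ≈ 155.17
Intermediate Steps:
B(K) = -179/K
√(24078 + B((52 + R(-3))*(103 - 84))) = √(24078 - 179*1/((52 - 3)*(103 - 84))) = √(24078 - 179/(49*19)) = √(24078 - 179/931) = √(22416439/931) = √425912341/133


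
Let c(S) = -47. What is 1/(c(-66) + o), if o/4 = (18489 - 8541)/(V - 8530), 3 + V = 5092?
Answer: -1147/67173 ≈ -0.017075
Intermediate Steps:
V = 5089 (V = -3 + 5092 = 5089)
o = -13264/1147 (o = 4*((18489 - 8541)/(5089 - 8530)) = 4*(9948/(-3441)) = 4*(9948*(-1/3441)) = 4*(-3316/1147) = -13264/1147 ≈ -11.564)
1/(c(-66) + o) = 1/(-47 - 13264/1147) = 1/(-67173/1147) = -1147/67173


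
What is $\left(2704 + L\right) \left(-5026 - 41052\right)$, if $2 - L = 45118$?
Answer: $1954260136$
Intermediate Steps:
$L = -45116$ ($L = 2 - 45118 = -45116$)
$\left(2704 + L\right) \left(-5026 - 41052\right) = \left(2704 - 45116\right) \left(-5026 - 41052\right) = \left(-42412\right) \left(-46078\right) = 1954260136$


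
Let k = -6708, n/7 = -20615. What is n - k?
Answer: -137597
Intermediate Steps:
n = -144305 (n = 7*(-20615) = -144305)
n - k = -144305 - 1*(-6708) = -144305 + 6708 = -137597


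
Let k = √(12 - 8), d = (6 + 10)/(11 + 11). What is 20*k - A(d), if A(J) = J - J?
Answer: 40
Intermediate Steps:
d = 8/11 (d = 16/22 = 16*(1/22) = 8/11 ≈ 0.72727)
k = 2 (k = √4 = 2)
A(J) = 0
20*k - A(d) = 20*2 - 1*0 = 40 + 0 = 40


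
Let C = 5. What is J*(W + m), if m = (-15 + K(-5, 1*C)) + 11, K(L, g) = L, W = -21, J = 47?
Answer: -1410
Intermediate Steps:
m = -9 (m = (-15 - 5) + 11 = -20 + 11 = -9)
J*(W + m) = 47*(-21 - 9) = 47*(-30) = -1410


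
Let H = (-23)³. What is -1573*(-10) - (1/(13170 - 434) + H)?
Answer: 355296191/12736 ≈ 27897.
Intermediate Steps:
H = -12167
-1573*(-10) - (1/(13170 - 434) + H) = -1573*(-10) - (1/(13170 - 434) - 12167) = 15730 - (1/12736 - 12167) = 15730 - 1*(-154958911/12736) = 15730 + 154958911/12736 = 355296191/12736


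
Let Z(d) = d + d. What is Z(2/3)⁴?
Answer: 256/81 ≈ 3.1605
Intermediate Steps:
Z(d) = 2*d
Z(2/3)⁴ = (2*(2/3))⁴ = (2*(2*(⅓)))⁴ = (2*(⅔))⁴ = (4/3)⁴ = 256/81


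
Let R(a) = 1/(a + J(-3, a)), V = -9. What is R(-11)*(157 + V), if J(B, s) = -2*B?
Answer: -148/5 ≈ -29.600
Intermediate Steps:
R(a) = 1/(6 + a) (R(a) = 1/(a - 2*(-3)) = 1/(a + 6) = 1/(6 + a))
R(-11)*(157 + V) = (157 - 9)/(6 - 11) = 148/(-5) = -⅕*148 = -148/5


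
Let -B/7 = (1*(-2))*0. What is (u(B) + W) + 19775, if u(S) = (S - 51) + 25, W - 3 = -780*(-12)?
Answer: 29112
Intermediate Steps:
W = 9363 (W = 3 - 780*(-12) = 3 + 9360 = 9363)
B = 0 (B = -7*1*(-2)*0 = -(-14)*0 = -7*0 = 0)
u(S) = -26 + S (u(S) = (-51 + S) + 25 = -26 + S)
(u(B) + W) + 19775 = ((-26 + 0) + 9363) + 19775 = (-26 + 9363) + 19775 = 9337 + 19775 = 29112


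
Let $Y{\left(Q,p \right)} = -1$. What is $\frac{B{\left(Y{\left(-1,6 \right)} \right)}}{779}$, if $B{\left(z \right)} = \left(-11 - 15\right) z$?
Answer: $\frac{26}{779} \approx 0.033376$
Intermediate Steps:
$B{\left(z \right)} = - 26 z$ ($B{\left(z \right)} = \left(-11 - 15\right) z = - 26 z$)
$\frac{B{\left(Y{\left(-1,6 \right)} \right)}}{779} = \frac{\left(-26\right) \left(-1\right)}{779} = 26 \cdot \frac{1}{779} = \frac{26}{779}$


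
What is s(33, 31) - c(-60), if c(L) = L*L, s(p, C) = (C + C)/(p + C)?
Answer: -115169/32 ≈ -3599.0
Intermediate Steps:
s(p, C) = 2*C/(C + p) (s(p, C) = (2*C)/(C + p) = 2*C/(C + p))
c(L) = L**2
s(33, 31) - c(-60) = 2*31/(31 + 33) - 1*(-60)**2 = 2*31/64 - 1*3600 = 2*31*(1/64) - 3600 = 31/32 - 3600 = -115169/32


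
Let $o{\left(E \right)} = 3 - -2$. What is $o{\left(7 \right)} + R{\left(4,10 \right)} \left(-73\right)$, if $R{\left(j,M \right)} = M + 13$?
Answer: $-1674$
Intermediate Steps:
$R{\left(j,M \right)} = 13 + M$
$o{\left(E \right)} = 5$ ($o{\left(E \right)} = 3 + 2 = 5$)
$o{\left(7 \right)} + R{\left(4,10 \right)} \left(-73\right) = 5 + \left(13 + 10\right) \left(-73\right) = 5 + 23 \left(-73\right) = 5 - 1679 = -1674$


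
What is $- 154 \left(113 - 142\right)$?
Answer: $4466$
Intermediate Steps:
$- 154 \left(113 - 142\right) = \left(-154\right) \left(-29\right) = 4466$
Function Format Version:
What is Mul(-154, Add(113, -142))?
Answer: 4466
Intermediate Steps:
Mul(-154, Add(113, -142)) = Mul(-154, -29) = 4466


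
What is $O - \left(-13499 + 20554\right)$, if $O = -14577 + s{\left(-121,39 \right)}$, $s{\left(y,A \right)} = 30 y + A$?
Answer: $-25223$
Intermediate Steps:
$s{\left(y,A \right)} = A + 30 y$
$O = -18168$ ($O = -14577 + \left(39 + 30 \left(-121\right)\right) = -14577 + \left(39 - 3630\right) = -14577 - 3591 = -18168$)
$O - \left(-13499 + 20554\right) = -18168 - \left(-13499 + 20554\right) = -18168 - 7055 = -25223$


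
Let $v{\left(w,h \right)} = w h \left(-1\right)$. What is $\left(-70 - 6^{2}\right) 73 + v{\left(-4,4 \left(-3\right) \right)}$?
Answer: $-7786$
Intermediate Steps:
$v{\left(w,h \right)} = - h w$ ($v{\left(w,h \right)} = h w \left(-1\right) = - h w$)
$\left(-70 - 6^{2}\right) 73 + v{\left(-4,4 \left(-3\right) \right)} = \left(-70 - 6^{2}\right) 73 - 4 \left(-3\right) \left(-4\right) = \left(-70 - 36\right) 73 - \left(-12\right) \left(-4\right) = \left(-70 - 36\right) 73 - 48 = \left(-106\right) 73 - 48 = -7738 - 48 = -7786$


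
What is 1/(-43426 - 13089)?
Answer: -1/56515 ≈ -1.7694e-5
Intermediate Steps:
1/(-43426 - 13089) = 1/(-56515) = -1/56515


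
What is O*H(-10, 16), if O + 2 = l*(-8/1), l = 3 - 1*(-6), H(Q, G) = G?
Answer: -1184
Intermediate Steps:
l = 9 (l = 3 + 6 = 9)
O = -74 (O = -2 + 9*(-8/1) = -2 + 9*(-8*1) = -2 + 9*(-8) = -2 - 72 = -74)
O*H(-10, 16) = -74*16 = -1184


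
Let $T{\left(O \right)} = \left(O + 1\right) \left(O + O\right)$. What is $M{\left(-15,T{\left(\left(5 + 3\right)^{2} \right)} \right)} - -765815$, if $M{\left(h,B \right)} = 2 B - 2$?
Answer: $782453$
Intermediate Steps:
$T{\left(O \right)} = 2 O \left(1 + O\right)$ ($T{\left(O \right)} = \left(1 + O\right) 2 O = 2 O \left(1 + O\right)$)
$M{\left(h,B \right)} = -2 + 2 B$
$M{\left(-15,T{\left(\left(5 + 3\right)^{2} \right)} \right)} - -765815 = \left(-2 + 2 \cdot 2 \left(5 + 3\right)^{2} \left(1 + \left(5 + 3\right)^{2}\right)\right) - -765815 = \left(-2 + 2 \cdot 2 \cdot 8^{2} \left(1 + 8^{2}\right)\right) + 765815 = \left(-2 + 2 \cdot 2 \cdot 64 \left(1 + 64\right)\right) + 765815 = \left(-2 + 2 \cdot 2 \cdot 64 \cdot 65\right) + 765815 = \left(-2 + 2 \cdot 8320\right) + 765815 = \left(-2 + 16640\right) + 765815 = 16638 + 765815 = 782453$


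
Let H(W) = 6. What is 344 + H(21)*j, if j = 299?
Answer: 2138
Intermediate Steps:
344 + H(21)*j = 344 + 6*299 = 344 + 1794 = 2138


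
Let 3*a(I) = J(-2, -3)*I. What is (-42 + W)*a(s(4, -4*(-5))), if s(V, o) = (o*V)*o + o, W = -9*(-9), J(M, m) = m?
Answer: -63180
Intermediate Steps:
W = 81
s(V, o) = o + V*o² (s(V, o) = (V*o)*o + o = V*o² + o = o + V*o²)
a(I) = -I (a(I) = (-3*I)/3 = -I)
(-42 + W)*a(s(4, -4*(-5))) = (-42 + 81)*(-(-4*(-5))*(1 + 4*(-4*(-5)))) = 39*(-20*(1 + 4*20)) = 39*(-20*(1 + 80)) = 39*(-20*81) = 39*(-1*1620) = 39*(-1620) = -63180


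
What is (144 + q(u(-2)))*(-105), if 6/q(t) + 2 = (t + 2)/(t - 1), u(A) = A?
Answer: -14805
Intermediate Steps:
q(t) = 6/(-2 + (2 + t)/(-1 + t)) (q(t) = 6/(-2 + (t + 2)/(t - 1)) = 6/(-2 + (2 + t)/(-1 + t)))
(144 + q(u(-2)))*(-105) = (144 + 6*(1 - 1*(-2))/(-4 - 2))*(-105) = (144 + 6*(1 + 2)/(-6))*(-105) = (144 + 6*(-⅙)*3)*(-105) = (144 - 3)*(-105) = 141*(-105) = -14805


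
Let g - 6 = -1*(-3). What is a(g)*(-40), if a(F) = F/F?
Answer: -40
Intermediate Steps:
g = 9 (g = 6 - 1*(-3) = 6 + 3 = 9)
a(F) = 1
a(g)*(-40) = 1*(-40) = -40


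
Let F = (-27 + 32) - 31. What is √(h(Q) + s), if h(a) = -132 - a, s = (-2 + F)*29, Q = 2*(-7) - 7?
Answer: I*√923 ≈ 30.381*I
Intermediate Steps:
F = -26 (F = 5 - 31 = -26)
Q = -21 (Q = -14 - 7 = -21)
s = -812 (s = (-2 - 26)*29 = -28*29 = -812)
√(h(Q) + s) = √((-132 - 1*(-21)) - 812) = √((-132 + 21) - 812) = √(-111 - 812) = √(-923) = I*√923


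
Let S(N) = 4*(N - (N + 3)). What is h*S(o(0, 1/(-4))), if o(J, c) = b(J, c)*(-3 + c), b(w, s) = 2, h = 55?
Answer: -660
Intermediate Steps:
o(J, c) = -6 + 2*c (o(J, c) = 2*(-3 + c) = -6 + 2*c)
S(N) = -12 (S(N) = 4*(N - (3 + N)) = 4*(N + (-3 - N)) = 4*(-3) = -12)
h*S(o(0, 1/(-4))) = 55*(-12) = -660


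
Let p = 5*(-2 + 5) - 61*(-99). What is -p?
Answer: -6054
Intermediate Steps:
p = 6054 (p = 5*3 + 6039 = 15 + 6039 = 6054)
-p = -1*6054 = -6054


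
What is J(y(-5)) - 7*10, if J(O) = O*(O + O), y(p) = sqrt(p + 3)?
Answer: -74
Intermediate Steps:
y(p) = sqrt(3 + p)
J(O) = 2*O**2 (J(O) = O*(2*O) = 2*O**2)
J(y(-5)) - 7*10 = 2*(sqrt(3 - 5))**2 - 7*10 = 2*(sqrt(-2))**2 - 70 = 2*(I*sqrt(2))**2 - 70 = 2*(-2) - 70 = -4 - 70 = -74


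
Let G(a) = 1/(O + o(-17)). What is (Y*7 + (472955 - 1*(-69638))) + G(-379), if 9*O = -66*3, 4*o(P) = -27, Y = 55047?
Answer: 106711026/115 ≈ 9.2792e+5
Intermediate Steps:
o(P) = -27/4 (o(P) = (¼)*(-27) = -27/4)
O = -22 (O = (-66*3)/9 = (⅑)*(-198) = -22)
G(a) = -4/115 (G(a) = 1/(-22 - 27/4) = 1/(-115/4) = -4/115)
(Y*7 + (472955 - 1*(-69638))) + G(-379) = (55047*7 + (472955 - 1*(-69638))) - 4/115 = (385329 + (472955 + 69638)) - 4/115 = (385329 + 542593) - 4/115 = 927922 - 4/115 = 106711026/115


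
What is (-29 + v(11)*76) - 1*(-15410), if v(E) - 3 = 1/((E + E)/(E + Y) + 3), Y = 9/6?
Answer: 1859371/119 ≈ 15625.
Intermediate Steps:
Y = 3/2 (Y = 9*(⅙) = 3/2 ≈ 1.5000)
v(E) = 3 + 1/(3 + 2*E/(3/2 + E)) (v(E) = 3 + 1/((E + E)/(E + 3/2) + 3) = 3 + 1/((2*E)/(3/2 + E) + 3) = 3 + 1/(2*E/(3/2 + E) + 3) = 3 + 1/(3 + 2*E/(3/2 + E)))
(-29 + v(11)*76) - 1*(-15410) = (-29 + (2*(15 + 16*11)/(9 + 10*11))*76) - 1*(-15410) = (-29 + (2*(15 + 176)/(9 + 110))*76) + 15410 = (-29 + (2*191/119)*76) + 15410 = (-29 + (2*(1/119)*191)*76) + 15410 = (-29 + (382/119)*76) + 15410 = (-29 + 29032/119) + 15410 = 25581/119 + 15410 = 1859371/119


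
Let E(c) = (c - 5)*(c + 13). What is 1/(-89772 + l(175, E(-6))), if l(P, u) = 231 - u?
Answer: -1/89464 ≈ -1.1178e-5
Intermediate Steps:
E(c) = (-5 + c)*(13 + c)
1/(-89772 + l(175, E(-6))) = 1/(-89772 + (231 - (-65 + (-6)² + 8*(-6)))) = 1/(-89772 + (231 - (-65 + 36 - 48))) = 1/(-89772 + (231 - 1*(-77))) = 1/(-89772 + (231 + 77)) = 1/(-89772 + 308) = 1/(-89464) = -1/89464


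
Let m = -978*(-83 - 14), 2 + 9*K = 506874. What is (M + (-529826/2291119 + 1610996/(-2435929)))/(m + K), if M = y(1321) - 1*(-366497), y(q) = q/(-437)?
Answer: 4022277296325899668119/1659263068404759836071 ≈ 2.4241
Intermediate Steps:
y(q) = -q/437 (y(q) = q*(-1/437) = -q/437)
K = 506872/9 (K = -2/9 + (⅑)*506874 = -2/9 + 168958/3 = 506872/9 ≈ 56319.)
M = 160157868/437 (M = -1/437*1321 - 1*(-366497) = -1321/437 + 366497 = 160157868/437 ≈ 3.6649e+5)
m = 94866 (m = -978*(-97) = 94866)
(M + (-529826/2291119 + 1610996/(-2435929)))/(m + K) = (160157868/437 + (-529826/2291119 + 1610996/(-2435929)))/(94866 + 506872/9) = (160157868/437 + (-529826*1/2291119 + 1610996*(-1/2435929)))/(1360666/9) = (160157868/437 + (-529826/2291119 - 1610996/2435929))*(9/1360666) = (160157868/437 - 4981602062878/5581003214551)*(9/1360666) = (893839399183533259582/2438898404758787)*(9/1360666) = 4022277296325899668119/1659263068404759836071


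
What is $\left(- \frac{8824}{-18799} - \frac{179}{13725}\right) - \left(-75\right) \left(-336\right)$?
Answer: $- \frac{6501892385621}{258016275} \approx -25200.0$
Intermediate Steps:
$\left(- \frac{8824}{-18799} - \frac{179}{13725}\right) - \left(-75\right) \left(-336\right) = \left(\left(-8824\right) \left(- \frac{1}{18799}\right) - \frac{179}{13725}\right) - 25200 = \left(\frac{8824}{18799} - \frac{179}{13725}\right) - 25200 = \frac{117744379}{258016275} - 25200 = - \frac{6501892385621}{258016275}$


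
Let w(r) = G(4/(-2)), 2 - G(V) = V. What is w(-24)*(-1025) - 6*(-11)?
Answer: -4034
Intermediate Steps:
G(V) = 2 - V
w(r) = 4 (w(r) = 2 - 4/(-2) = 2 - 4*(-1)/2 = 2 - 1*(-2) = 2 + 2 = 4)
w(-24)*(-1025) - 6*(-11) = 4*(-1025) - 6*(-11) = -4100 + 66 = -4034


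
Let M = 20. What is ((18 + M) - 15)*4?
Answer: 92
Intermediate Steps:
((18 + M) - 15)*4 = ((18 + 20) - 15)*4 = (38 - 15)*4 = 23*4 = 92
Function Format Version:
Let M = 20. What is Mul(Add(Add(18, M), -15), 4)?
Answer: 92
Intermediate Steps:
Mul(Add(Add(18, M), -15), 4) = Mul(Add(Add(18, 20), -15), 4) = Mul(Add(38, -15), 4) = Mul(23, 4) = 92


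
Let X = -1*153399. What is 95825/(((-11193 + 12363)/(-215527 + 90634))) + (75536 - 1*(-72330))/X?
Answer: -40796882838811/3988374 ≈ -1.0229e+7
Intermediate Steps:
X = -153399
95825/(((-11193 + 12363)/(-215527 + 90634))) + (75536 - 1*(-72330))/X = 95825/(((-11193 + 12363)/(-215527 + 90634))) + (75536 - 1*(-72330))/(-153399) = 95825/((1170/(-124893))) + (75536 + 72330)*(-1/153399) = 95825/((1170*(-1/124893))) + 147866*(-1/153399) = 95825/(-130/13877) - 147866/153399 = 95825*(-13877/130) - 147866/153399 = -265952705/26 - 147866/153399 = -40796882838811/3988374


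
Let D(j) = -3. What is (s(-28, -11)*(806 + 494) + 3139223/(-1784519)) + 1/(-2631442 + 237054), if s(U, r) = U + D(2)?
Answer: -172202600958356643/4272830879372 ≈ -40302.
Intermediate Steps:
s(U, r) = -3 + U (s(U, r) = U - 3 = -3 + U)
(s(-28, -11)*(806 + 494) + 3139223/(-1784519)) + 1/(-2631442 + 237054) = ((-3 - 28)*(806 + 494) + 3139223/(-1784519)) + 1/(-2631442 + 237054) = (-31*1300 + 3139223*(-1/1784519)) + 1/(-2394388) = (-40300 - 3139223/1784519) - 1/2394388 = -71919254923/1784519 - 1/2394388 = -172202600958356643/4272830879372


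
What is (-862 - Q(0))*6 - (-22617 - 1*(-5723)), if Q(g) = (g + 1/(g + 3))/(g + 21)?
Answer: 246160/21 ≈ 11722.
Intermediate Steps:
Q(g) = (g + 1/(3 + g))/(21 + g)
(-862 - Q(0))*6 - (-22617 - 1*(-5723)) = (-862 - (1 + 0² + 3*0)/(63 + 0² + 24*0))*6 - (-22617 - 1*(-5723)) = (-862 - (1 + 0 + 0)/(63 + 0 + 0))*6 - (-22617 + 5723) = (-862 - 1/63)*6 - 1*(-16894) = (-862 - 1/63)*6 + 16894 = -54307/63*6 + 16894 = -108614/21 + 16894 = 246160/21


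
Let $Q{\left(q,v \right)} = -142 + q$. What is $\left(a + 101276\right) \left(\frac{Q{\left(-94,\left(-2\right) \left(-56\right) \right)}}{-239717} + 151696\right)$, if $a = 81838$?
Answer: $\frac{112860638773128}{4063} \approx 2.7778 \cdot 10^{10}$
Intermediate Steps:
$\left(a + 101276\right) \left(\frac{Q{\left(-94,\left(-2\right) \left(-56\right) \right)}}{-239717} + 151696\right) = \left(81838 + 101276\right) \left(\frac{-142 - 94}{-239717} + 151696\right) = 183114 \left(\left(-236\right) \left(- \frac{1}{239717}\right) + 151696\right) = 183114 \left(\frac{4}{4063} + 151696\right) = 183114 \cdot \frac{616340852}{4063} = \frac{112860638773128}{4063}$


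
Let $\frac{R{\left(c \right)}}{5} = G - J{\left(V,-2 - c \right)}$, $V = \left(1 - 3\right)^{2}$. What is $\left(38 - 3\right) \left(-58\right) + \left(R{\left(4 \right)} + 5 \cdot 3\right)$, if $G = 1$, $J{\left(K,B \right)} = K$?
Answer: $-2030$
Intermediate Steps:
$V = 4$ ($V = \left(-2\right)^{2} = 4$)
$R{\left(c \right)} = -15$ ($R{\left(c \right)} = 5 \left(1 - 4\right) = 5 \left(-3\right) = -15$)
$\left(38 - 3\right) \left(-58\right) + \left(R{\left(4 \right)} + 5 \cdot 3\right) = \left(38 - 3\right) \left(-58\right) + \left(-15 + 5 \cdot 3\right) = \left(38 - 3\right) \left(-58\right) + \left(-15 + 15\right) = 35 \left(-58\right) + 0 = -2030 + 0 = -2030$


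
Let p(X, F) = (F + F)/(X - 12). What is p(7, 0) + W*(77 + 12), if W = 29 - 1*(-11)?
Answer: 3560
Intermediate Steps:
p(X, F) = 2*F/(-12 + X) (p(X, F) = (2*F)/(-12 + X) = 2*F/(-12 + X))
W = 40 (W = 29 + 11 = 40)
p(7, 0) + W*(77 + 12) = 2*0/(-12 + 7) + 40*(77 + 12) = 2*0/(-5) + 40*89 = 2*0*(-⅕) + 3560 = 0 + 3560 = 3560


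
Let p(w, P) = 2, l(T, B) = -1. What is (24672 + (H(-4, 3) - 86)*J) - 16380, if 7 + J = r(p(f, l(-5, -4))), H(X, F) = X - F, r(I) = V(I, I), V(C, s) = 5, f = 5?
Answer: 8478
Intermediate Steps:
r(I) = 5
J = -2 (J = -7 + 5 = -2)
(24672 + (H(-4, 3) - 86)*J) - 16380 = (24672 + ((-4 - 1*3) - 86)*(-2)) - 16380 = (24672 + ((-4 - 3) - 86)*(-2)) - 16380 = (24672 + (-7 - 86)*(-2)) - 16380 = (24672 - 93*(-2)) - 16380 = (24672 + 186) - 16380 = 24858 - 16380 = 8478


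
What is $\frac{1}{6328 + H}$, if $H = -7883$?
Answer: $- \frac{1}{1555} \approx -0.00064309$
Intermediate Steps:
$\frac{1}{6328 + H} = \frac{1}{6328 - 7883} = \frac{1}{-1555} = - \frac{1}{1555}$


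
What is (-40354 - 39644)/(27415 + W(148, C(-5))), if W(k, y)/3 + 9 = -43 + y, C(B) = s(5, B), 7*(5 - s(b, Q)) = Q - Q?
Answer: -39999/13637 ≈ -2.9331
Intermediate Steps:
s(b, Q) = 5 (s(b, Q) = 5 - (Q - Q)/7 = 5 - ⅐*0 = 5 + 0 = 5)
C(B) = 5
W(k, y) = -156 + 3*y (W(k, y) = -27 + 3*(-43 + y) = -27 + (-129 + 3*y) = -156 + 3*y)
(-40354 - 39644)/(27415 + W(148, C(-5))) = (-40354 - 39644)/(27415 + (-156 + 3*5)) = -79998/(27415 + (-156 + 15)) = -79998/(27415 - 141) = -79998/27274 = -79998*1/27274 = -39999/13637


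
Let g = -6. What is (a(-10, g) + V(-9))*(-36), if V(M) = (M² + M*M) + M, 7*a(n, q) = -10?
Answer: -38196/7 ≈ -5456.6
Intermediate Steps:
a(n, q) = -10/7 (a(n, q) = (⅐)*(-10) = -10/7)
V(M) = M + 2*M² (V(M) = (M² + M²) + M = 2*M² + M = M + 2*M²)
(a(-10, g) + V(-9))*(-36) = (-10/7 - 9*(1 + 2*(-9)))*(-36) = (-10/7 - 9*(1 - 18))*(-36) = (-10/7 - 9*(-17))*(-36) = (-10/7 + 153)*(-36) = (1061/7)*(-36) = -38196/7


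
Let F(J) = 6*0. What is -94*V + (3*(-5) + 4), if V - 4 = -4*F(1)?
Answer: -387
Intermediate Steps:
F(J) = 0
V = 4 (V = 4 - 4*0 = 4 + 0 = 4)
-94*V + (3*(-5) + 4) = -94*4 + (3*(-5) + 4) = -376 + (-15 + 4) = -376 - 11 = -387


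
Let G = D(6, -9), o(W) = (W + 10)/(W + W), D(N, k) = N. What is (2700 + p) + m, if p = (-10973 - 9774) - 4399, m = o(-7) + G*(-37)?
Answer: -317355/14 ≈ -22668.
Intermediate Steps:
o(W) = (10 + W)/(2*W) (o(W) = (10 + W)/((2*W)) = (10 + W)*(1/(2*W)) = (10 + W)/(2*W))
G = 6
m = -3111/14 (m = (½)*(10 - 7)/(-7) + 6*(-37) = (½)*(-⅐)*3 - 222 = -3/14 - 222 = -3111/14 ≈ -222.21)
p = -25146 (p = -20747 - 4399 = -25146)
(2700 + p) + m = (2700 - 25146) - 3111/14 = -22446 - 3111/14 = -317355/14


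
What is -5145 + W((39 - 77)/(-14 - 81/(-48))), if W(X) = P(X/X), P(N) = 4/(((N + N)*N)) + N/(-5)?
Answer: -25716/5 ≈ -5143.2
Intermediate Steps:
P(N) = 2/N² - N/5 (P(N) = 4/(((2*N)*N)) + N*(-⅕) = 4/((2*N²)) - N/5 = 4*(1/(2*N²)) - N/5 = 2/N² - N/5)
W(X) = 9/5 (W(X) = 2/(X/X)² - X/(5*X) = 2/1² - ⅕*1 = 2*1 - ⅕ = 2 - ⅕ = 9/5)
-5145 + W((39 - 77)/(-14 - 81/(-48))) = -5145 + 9/5 = -25716/5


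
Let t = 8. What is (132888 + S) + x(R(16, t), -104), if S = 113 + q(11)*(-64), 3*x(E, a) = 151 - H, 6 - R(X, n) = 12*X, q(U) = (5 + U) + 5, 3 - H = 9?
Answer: 395128/3 ≈ 1.3171e+5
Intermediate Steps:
H = -6 (H = 3 - 1*9 = 3 - 9 = -6)
q(U) = 10 + U
R(X, n) = 6 - 12*X
x(E, a) = 157/3 (x(E, a) = (151 - 1*(-6))/3 = (151 + 6)/3 = (1/3)*157 = 157/3)
S = -1231 (S = 113 + (10 + 11)*(-64) = 113 + 21*(-64) = 113 - 1344 = -1231)
(132888 + S) + x(R(16, t), -104) = (132888 - 1231) + 157/3 = 131657 + 157/3 = 395128/3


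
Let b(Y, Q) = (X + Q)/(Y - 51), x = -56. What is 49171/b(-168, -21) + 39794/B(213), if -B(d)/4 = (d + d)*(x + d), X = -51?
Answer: 13337309069/89176 ≈ 1.4956e+5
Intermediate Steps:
b(Y, Q) = (-51 + Q)/(-51 + Y) (b(Y, Q) = (-51 + Q)/(Y - 51) = (-51 + Q)/(-51 + Y))
B(d) = -8*d*(-56 + d) (B(d) = -4*(d + d)*(-56 + d) = -4*2*d*(-56 + d) = -8*d*(-56 + d))
49171/b(-168, -21) + 39794/B(213) = 49171/(((-51 - 21)/(-51 - 168))) + 39794/((8*213*(56 - 1*213))) = 49171/((-72/(-219))) + 39794/((8*213*(56 - 213))) = 49171/((-1/219*(-72))) + 39794/((8*213*(-157))) = 49171/(24/73) + 39794/(-267528) = 49171*(73/24) + 39794*(-1/267528) = 3589483/24 - 19897/133764 = 13337309069/89176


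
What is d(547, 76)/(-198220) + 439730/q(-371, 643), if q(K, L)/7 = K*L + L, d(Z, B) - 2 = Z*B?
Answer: -7819968649/16505482070 ≈ -0.47378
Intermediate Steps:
d(Z, B) = 2 + B*Z (d(Z, B) = 2 + Z*B = 2 + B*Z)
q(K, L) = 7*L + 7*K*L (q(K, L) = 7*(K*L + L) = 7*(L + K*L) = 7*L + 7*K*L)
d(547, 76)/(-198220) + 439730/q(-371, 643) = (2 + 76*547)/(-198220) + 439730/((7*643*(1 - 371))) = (2 + 41572)*(-1/198220) + 439730/((7*643*(-370))) = 41574*(-1/198220) + 439730/(-1665370) = -20787/99110 + 439730*(-1/1665370) = -20787/99110 - 43973/166537 = -7819968649/16505482070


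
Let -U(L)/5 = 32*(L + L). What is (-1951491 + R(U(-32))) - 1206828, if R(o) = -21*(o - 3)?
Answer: -3373296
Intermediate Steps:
U(L) = -320*L (U(L) = -160*(L + L) = -160*2*L = -320*L)
R(o) = 63 - 21*o (R(o) = -21*(-3 + o) = 63 - 21*o)
(-1951491 + R(U(-32))) - 1206828 = (-1951491 + (63 - (-6720)*(-32))) - 1206828 = (-1951491 + (63 - 21*10240)) - 1206828 = (-1951491 + (63 - 215040)) - 1206828 = (-1951491 - 214977) - 1206828 = -2166468 - 1206828 = -3373296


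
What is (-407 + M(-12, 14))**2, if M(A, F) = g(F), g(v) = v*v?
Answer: 44521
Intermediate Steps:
g(v) = v**2
M(A, F) = F**2
(-407 + M(-12, 14))**2 = (-407 + 14**2)**2 = (-407 + 196)**2 = (-211)**2 = 44521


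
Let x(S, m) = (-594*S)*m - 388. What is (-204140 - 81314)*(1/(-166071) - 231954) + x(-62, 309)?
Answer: 10997815586502634/166071 ≈ 6.6224e+10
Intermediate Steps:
x(S, m) = -388 - 594*S*m (x(S, m) = -594*S*m - 388 = -388 - 594*S*m)
(-204140 - 81314)*(1/(-166071) - 231954) + x(-62, 309) = (-204140 - 81314)*(1/(-166071) - 231954) + (-388 - 594*(-62)*309) = -285454*(-1/166071 - 231954) + (-388 + 11379852) = -285454*(-38520832735/166071) + 11379464 = 10995925787536690/166071 + 11379464 = 10997815586502634/166071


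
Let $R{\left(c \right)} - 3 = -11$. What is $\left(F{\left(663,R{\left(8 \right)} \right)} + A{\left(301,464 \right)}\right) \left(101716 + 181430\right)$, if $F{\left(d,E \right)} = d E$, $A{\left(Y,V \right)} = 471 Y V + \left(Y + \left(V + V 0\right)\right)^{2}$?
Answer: $18790039998090$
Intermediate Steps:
$R{\left(c \right)} = -8$ ($R{\left(c \right)} = 3 - 11 = -8$)
$A{\left(Y,V \right)} = \left(V + Y\right)^{2} + 471 V Y$ ($A{\left(Y,V \right)} = 471 V Y + \left(Y + \left(V + 0\right)\right)^{2} = 471 V Y + \left(Y + V\right)^{2} = 471 V Y + \left(V + Y\right)^{2} = \left(V + Y\right)^{2} + 471 V Y$)
$F{\left(d,E \right)} = E d$
$\left(F{\left(663,R{\left(8 \right)} \right)} + A{\left(301,464 \right)}\right) \left(101716 + 181430\right) = \left(\left(-8\right) 663 + \left(\left(464 + 301\right)^{2} + 471 \cdot 464 \cdot 301\right)\right) \left(101716 + 181430\right) = \left(-5304 + \left(765^{2} + 65781744\right)\right) 283146 = \left(-5304 + \left(585225 + 65781744\right)\right) 283146 = \left(-5304 + 66366969\right) 283146 = 66361665 \cdot 283146 = 18790039998090$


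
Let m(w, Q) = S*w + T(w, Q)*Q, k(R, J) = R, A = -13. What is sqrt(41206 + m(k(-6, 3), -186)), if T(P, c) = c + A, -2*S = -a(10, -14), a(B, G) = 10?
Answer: sqrt(78190) ≈ 279.62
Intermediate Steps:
S = 5 (S = -(-1)*10/2 = -1/2*(-10) = 5)
T(P, c) = -13 + c (T(P, c) = c - 13 = -13 + c)
m(w, Q) = 5*w + Q*(-13 + Q) (m(w, Q) = 5*w + (-13 + Q)*Q = 5*w + Q*(-13 + Q))
sqrt(41206 + m(k(-6, 3), -186)) = sqrt(41206 + (5*(-6) - 186*(-13 - 186))) = sqrt(41206 + (-30 - 186*(-199))) = sqrt(41206 + (-30 + 37014)) = sqrt(41206 + 36984) = sqrt(78190)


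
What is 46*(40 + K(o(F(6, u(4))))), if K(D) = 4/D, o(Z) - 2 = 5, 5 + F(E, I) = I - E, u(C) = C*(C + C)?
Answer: 13064/7 ≈ 1866.3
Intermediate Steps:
u(C) = 2*C² (u(C) = C*(2*C) = 2*C²)
F(E, I) = -5 + I - E (F(E, I) = -5 + (I - E) = -5 + I - E)
o(Z) = 7 (o(Z) = 2 + 5 = 7)
46*(40 + K(o(F(6, u(4))))) = 46*(40 + 4/7) = 46*(284/7) = 13064/7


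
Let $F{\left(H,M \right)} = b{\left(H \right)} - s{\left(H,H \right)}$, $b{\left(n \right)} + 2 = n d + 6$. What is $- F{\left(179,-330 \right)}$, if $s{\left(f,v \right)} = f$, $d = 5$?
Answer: $-720$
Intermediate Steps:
$b{\left(n \right)} = 4 + 5 n$ ($b{\left(n \right)} = -2 + \left(n 5 + 6\right) = -2 + \left(5 n + 6\right) = -2 + \left(6 + 5 n\right) = 4 + 5 n$)
$F{\left(H,M \right)} = 4 + 4 H$ ($F{\left(H,M \right)} = \left(4 + 5 H\right) - H = 4 + 4 H$)
$- F{\left(179,-330 \right)} = - (4 + 4 \cdot 179) = - (4 + 716) = \left(-1\right) 720 = -720$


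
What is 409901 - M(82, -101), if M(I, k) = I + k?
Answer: 409920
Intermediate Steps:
409901 - M(82, -101) = 409901 - (82 - 101) = 409901 - 1*(-19) = 409901 + 19 = 409920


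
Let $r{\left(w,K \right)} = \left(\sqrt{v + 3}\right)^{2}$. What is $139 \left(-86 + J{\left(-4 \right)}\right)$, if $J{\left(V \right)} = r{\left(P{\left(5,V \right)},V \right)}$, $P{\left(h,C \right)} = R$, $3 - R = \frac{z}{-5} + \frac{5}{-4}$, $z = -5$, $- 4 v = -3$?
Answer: $- \frac{45731}{4} \approx -11433.0$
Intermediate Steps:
$v = \frac{3}{4}$ ($v = \left(- \frac{1}{4}\right) \left(-3\right) = \frac{3}{4} \approx 0.75$)
$R = \frac{13}{4}$ ($R = 3 - \left(- \frac{5}{-5} + \frac{5}{-4}\right) = 3 - \left(\left(-5\right) \left(- \frac{1}{5}\right) + 5 \left(- \frac{1}{4}\right)\right) = 3 - \left(1 - \frac{5}{4}\right) = 3 - - \frac{1}{4} = 3 + \frac{1}{4} = \frac{13}{4} \approx 3.25$)
$P{\left(h,C \right)} = \frac{13}{4}$
$r{\left(w,K \right)} = \frac{15}{4}$ ($r{\left(w,K \right)} = \left(\sqrt{\frac{3}{4} + 3}\right)^{2} = \left(\sqrt{\frac{15}{4}}\right)^{2} = \left(\frac{\sqrt{15}}{2}\right)^{2} = \frac{15}{4}$)
$J{\left(V \right)} = \frac{15}{4}$
$139 \left(-86 + J{\left(-4 \right)}\right) = 139 \left(-86 + \frac{15}{4}\right) = 139 \left(- \frac{329}{4}\right) = - \frac{45731}{4}$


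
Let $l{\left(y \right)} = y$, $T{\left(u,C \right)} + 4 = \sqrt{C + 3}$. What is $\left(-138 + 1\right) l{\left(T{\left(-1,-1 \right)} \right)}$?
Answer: $548 - 137 \sqrt{2} \approx 354.25$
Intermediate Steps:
$T{\left(u,C \right)} = -4 + \sqrt{3 + C}$ ($T{\left(u,C \right)} = -4 + \sqrt{C + 3} = -4 + \sqrt{3 + C}$)
$\left(-138 + 1\right) l{\left(T{\left(-1,-1 \right)} \right)} = \left(-138 + 1\right) \left(-4 + \sqrt{3 - 1}\right) = - 137 \left(-4 + \sqrt{2}\right) = 548 - 137 \sqrt{2}$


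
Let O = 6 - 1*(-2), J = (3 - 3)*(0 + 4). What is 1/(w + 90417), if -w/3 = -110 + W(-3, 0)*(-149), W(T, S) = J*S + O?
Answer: 1/94323 ≈ 1.0602e-5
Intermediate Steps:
J = 0 (J = 0*4 = 0)
O = 8 (O = 6 + 2 = 8)
W(T, S) = 8 (W(T, S) = 0*S + 8 = 0 + 8 = 8)
w = 3906 (w = -3*(-110 + 8*(-149)) = -3*(-110 - 1192) = -3*(-1302) = 3906)
1/(w + 90417) = 1/(3906 + 90417) = 1/94323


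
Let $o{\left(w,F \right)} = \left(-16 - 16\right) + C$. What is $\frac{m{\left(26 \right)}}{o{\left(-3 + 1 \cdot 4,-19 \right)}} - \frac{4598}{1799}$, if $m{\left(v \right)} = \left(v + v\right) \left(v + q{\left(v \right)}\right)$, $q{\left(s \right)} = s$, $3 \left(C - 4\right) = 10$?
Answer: $- \frac{7466870}{66563} \approx -112.18$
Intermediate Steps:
$C = \frac{22}{3}$ ($C = 4 + \frac{1}{3} \cdot 10 = 4 + \frac{10}{3} = \frac{22}{3} \approx 7.3333$)
$m{\left(v \right)} = 4 v^{2}$ ($m{\left(v \right)} = \left(v + v\right) \left(v + v\right) = 2 v 2 v = 4 v^{2}$)
$o{\left(w,F \right)} = - \frac{74}{3}$ ($o{\left(w,F \right)} = \left(-16 - 16\right) + \frac{22}{3} = -32 + \frac{22}{3} = - \frac{74}{3}$)
$\frac{m{\left(26 \right)}}{o{\left(-3 + 1 \cdot 4,-19 \right)}} - \frac{4598}{1799} = \frac{4 \cdot 26^{2}}{- \frac{74}{3}} - \frac{4598}{1799} = 4 \cdot 676 \left(- \frac{3}{74}\right) - \frac{4598}{1799} = 2704 \left(- \frac{3}{74}\right) - \frac{4598}{1799} = - \frac{4056}{37} - \frac{4598}{1799} = - \frac{7466870}{66563}$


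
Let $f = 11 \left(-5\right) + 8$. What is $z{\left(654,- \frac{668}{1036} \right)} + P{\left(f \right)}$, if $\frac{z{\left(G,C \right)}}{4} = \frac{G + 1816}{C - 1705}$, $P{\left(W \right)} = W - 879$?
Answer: $- \frac{205815266}{220881} \approx -931.79$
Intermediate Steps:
$f = -47$ ($f = -55 + 8 = -47$)
$P{\left(W \right)} = -879 + W$
$z{\left(G,C \right)} = \frac{4 \left(1816 + G\right)}{-1705 + C}$ ($z{\left(G,C \right)} = 4 \frac{G + 1816}{C - 1705} = 4 \frac{1816 + G}{-1705 + C} = \frac{4 \left(1816 + G\right)}{-1705 + C}$)
$z{\left(654,- \frac{668}{1036} \right)} + P{\left(f \right)} = \frac{4 \left(1816 + 654\right)}{-1705 - \frac{668}{1036}} - 926 = 4 \frac{1}{-1705 - \frac{167}{259}} \cdot 2470 - 926 = 4 \frac{1}{- \frac{441762}{259}} \cdot 2470 - 926 = 4 \left(- \frac{259}{441762}\right) 2470 - 926 = - \frac{1279460}{220881} - 926 = - \frac{205815266}{220881}$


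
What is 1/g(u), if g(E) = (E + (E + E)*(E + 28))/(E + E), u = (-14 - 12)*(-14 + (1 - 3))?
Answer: 2/889 ≈ 0.0022497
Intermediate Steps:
u = 416 (u = -26*(-14 - 2) = -26*(-16) = 416)
g(E) = (E + 2*E*(28 + E))/(2*E) (g(E) = (E + (2*E)*(28 + E))/((2*E)) = (E + 2*E*(28 + E))*(1/(2*E)) = (E + 2*E*(28 + E))/(2*E))
1/g(u) = 1/(57/2 + 416) = 1/(889/2) = 2/889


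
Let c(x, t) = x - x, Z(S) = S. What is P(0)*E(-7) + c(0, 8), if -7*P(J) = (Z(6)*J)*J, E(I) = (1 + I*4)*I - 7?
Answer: 0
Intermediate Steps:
E(I) = -7 + I*(1 + 4*I) (E(I) = (1 + 4*I)*I - 7 = I*(1 + 4*I) - 7 = -7 + I*(1 + 4*I))
c(x, t) = 0
P(J) = -6*J²/7 (P(J) = -6*J*J/7 = -6*J²/7)
P(0)*E(-7) + c(0, 8) = (-6/7*0²)*(-7 - 7 + 4*(-7)²) + 0 = (-6/7*0)*(-7 - 7 + 4*49) + 0 = 0*(-7 - 7 + 196) + 0 = 0*182 + 0 = 0 + 0 = 0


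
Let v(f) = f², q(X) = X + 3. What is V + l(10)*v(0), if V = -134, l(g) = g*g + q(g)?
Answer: -134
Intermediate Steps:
q(X) = 3 + X
l(g) = 3 + g + g² (l(g) = g*g + (3 + g) = g² + (3 + g) = 3 + g + g²)
V + l(10)*v(0) = -134 + (3 + 10 + 10²)*0² = -134 + (3 + 10 + 100)*0 = -134 + 113*0 = -134 + 0 = -134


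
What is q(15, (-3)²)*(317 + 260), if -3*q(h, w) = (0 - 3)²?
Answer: -1731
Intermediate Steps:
q(h, w) = -3 (q(h, w) = -(0 - 3)²/3 = -⅓*(-3)² = -⅓*9 = -3)
q(15, (-3)²)*(317 + 260) = -3*(317 + 260) = -3*577 = -1731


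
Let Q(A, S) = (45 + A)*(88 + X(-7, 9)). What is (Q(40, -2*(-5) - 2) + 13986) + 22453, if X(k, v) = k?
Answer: 43324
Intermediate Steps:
Q(A, S) = 3645 + 81*A (Q(A, S) = (45 + A)*(88 - 7) = (45 + A)*81 = 3645 + 81*A)
(Q(40, -2*(-5) - 2) + 13986) + 22453 = ((3645 + 81*40) + 13986) + 22453 = ((3645 + 3240) + 13986) + 22453 = (6885 + 13986) + 22453 = 20871 + 22453 = 43324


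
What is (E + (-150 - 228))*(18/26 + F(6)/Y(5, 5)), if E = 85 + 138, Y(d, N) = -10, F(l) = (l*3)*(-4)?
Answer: -15903/13 ≈ -1223.3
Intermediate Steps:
F(l) = -12*l (F(l) = (3*l)*(-4) = -12*l)
E = 223
(E + (-150 - 228))*(18/26 + F(6)/Y(5, 5)) = (223 + (-150 - 228))*(18/26 - 12*6/(-10)) = (223 - 378)*(18*(1/26) - 72*(-⅒)) = -155*(9/13 + 36/5) = -155*513/65 = -15903/13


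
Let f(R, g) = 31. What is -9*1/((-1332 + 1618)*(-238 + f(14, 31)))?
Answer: 1/6578 ≈ 0.00015202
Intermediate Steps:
-9*1/((-1332 + 1618)*(-238 + f(14, 31))) = -9*1/((-1332 + 1618)*(-238 + 31)) = -9/((-207*286)) = -9/(-59202) = -9*(-1/59202) = 1/6578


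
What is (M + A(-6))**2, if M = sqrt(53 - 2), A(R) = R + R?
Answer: (12 - sqrt(51))**2 ≈ 23.606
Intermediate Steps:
A(R) = 2*R
M = sqrt(51) ≈ 7.1414
(M + A(-6))**2 = (sqrt(51) + 2*(-6))**2 = (sqrt(51) - 12)**2 = (-12 + sqrt(51))**2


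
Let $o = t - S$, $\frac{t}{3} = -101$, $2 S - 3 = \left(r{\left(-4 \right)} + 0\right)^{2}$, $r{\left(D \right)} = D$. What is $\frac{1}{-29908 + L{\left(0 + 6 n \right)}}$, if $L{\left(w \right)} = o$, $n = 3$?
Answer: $- \frac{2}{60441} \approx -3.309 \cdot 10^{-5}$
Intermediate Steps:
$S = \frac{19}{2}$ ($S = \frac{3}{2} + \frac{\left(-4 + 0\right)^{2}}{2} = \frac{3}{2} + \frac{\left(-4\right)^{2}}{2} = \frac{3}{2} + \frac{1}{2} \cdot 16 = \frac{3}{2} + 8 = \frac{19}{2} \approx 9.5$)
$t = -303$ ($t = 3 \left(-101\right) = -303$)
$o = - \frac{625}{2}$ ($o = -303 - \frac{19}{2} = - \frac{625}{2} \approx -312.5$)
$L{\left(w \right)} = - \frac{625}{2}$
$\frac{1}{-29908 + L{\left(0 + 6 n \right)}} = \frac{1}{-29908 - \frac{625}{2}} = \frac{1}{- \frac{60441}{2}} = - \frac{2}{60441}$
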